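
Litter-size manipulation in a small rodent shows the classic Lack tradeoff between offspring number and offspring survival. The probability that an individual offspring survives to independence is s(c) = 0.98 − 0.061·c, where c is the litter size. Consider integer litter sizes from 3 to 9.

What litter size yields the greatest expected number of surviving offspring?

Expected surviving offspring = c × s(c):
  c=3: 3 × 0.797 = 2.391
  c=4: 4 × 0.736 = 2.944
  c=5: 5 × 0.675 = 3.375
  c=6: 6 × 0.614 = 3.684
  c=7: 7 × 0.553 = 3.871
  c=8: 8 × 0.492 = 3.936
  c=9: 9 × 0.431 = 3.879
Maximum at c = 8 (3.936 surviving offspring).

8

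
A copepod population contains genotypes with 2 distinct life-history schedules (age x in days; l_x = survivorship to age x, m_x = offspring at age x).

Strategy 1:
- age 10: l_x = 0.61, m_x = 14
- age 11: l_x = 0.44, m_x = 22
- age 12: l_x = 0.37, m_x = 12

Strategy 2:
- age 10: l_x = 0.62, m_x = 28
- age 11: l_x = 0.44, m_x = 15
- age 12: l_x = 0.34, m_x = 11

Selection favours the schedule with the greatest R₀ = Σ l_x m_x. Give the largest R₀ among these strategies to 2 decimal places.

27.70

Strategy 1: R₀ = 0.61×14 + 0.44×22 + 0.37×12 = 22.6600
Strategy 2: R₀ = 0.62×28 + 0.44×15 + 0.34×11 = 27.7000
Highest R₀: strategy 2 with 27.7000.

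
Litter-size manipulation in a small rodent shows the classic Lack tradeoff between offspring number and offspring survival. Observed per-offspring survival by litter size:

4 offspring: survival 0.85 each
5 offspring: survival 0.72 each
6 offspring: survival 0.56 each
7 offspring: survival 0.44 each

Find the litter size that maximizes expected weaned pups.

5

Expected weaned pups = c × s(c):
  c=4: 4 × 0.85 = 3.400
  c=5: 5 × 0.72 = 3.600
  c=6: 6 × 0.56 = 3.360
  c=7: 7 × 0.44 = 3.080
Maximum at c = 5 (3.600 weaned pups).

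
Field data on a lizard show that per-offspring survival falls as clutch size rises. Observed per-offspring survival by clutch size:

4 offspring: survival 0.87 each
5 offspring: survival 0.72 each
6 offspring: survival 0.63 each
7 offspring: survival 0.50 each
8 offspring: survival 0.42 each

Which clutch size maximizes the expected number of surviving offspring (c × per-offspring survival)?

Expected surviving offspring = c × s(c):
  c=4: 4 × 0.87 = 3.480
  c=5: 5 × 0.72 = 3.600
  c=6: 6 × 0.63 = 3.780
  c=7: 7 × 0.50 = 3.500
  c=8: 8 × 0.42 = 3.360
Maximum at c = 6 (3.780 surviving offspring).

6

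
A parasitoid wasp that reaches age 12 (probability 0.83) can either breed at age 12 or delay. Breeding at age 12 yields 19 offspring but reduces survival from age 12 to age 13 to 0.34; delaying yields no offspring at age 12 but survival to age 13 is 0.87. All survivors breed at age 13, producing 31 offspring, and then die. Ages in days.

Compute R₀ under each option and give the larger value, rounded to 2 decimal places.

breed at age 12: R₀ = 0.83 × (19 + 0.34 × 31) = 0.83 × 29.5400 = 24.5182
delay to age 13: R₀ = 0.83 × (0.87 × 31) = 0.83 × 26.9700 = 22.3851
Higher: breed at age 12 (24.5182).

24.52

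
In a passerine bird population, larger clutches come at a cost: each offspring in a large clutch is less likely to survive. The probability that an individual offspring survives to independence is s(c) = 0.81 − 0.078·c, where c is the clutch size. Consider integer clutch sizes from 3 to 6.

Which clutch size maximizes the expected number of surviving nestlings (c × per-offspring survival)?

Expected surviving nestlings = c × s(c):
  c=3: 3 × 0.576 = 1.728
  c=4: 4 × 0.498 = 1.992
  c=5: 5 × 0.420 = 2.100
  c=6: 6 × 0.342 = 2.052
Maximum at c = 5 (2.100 surviving nestlings).

5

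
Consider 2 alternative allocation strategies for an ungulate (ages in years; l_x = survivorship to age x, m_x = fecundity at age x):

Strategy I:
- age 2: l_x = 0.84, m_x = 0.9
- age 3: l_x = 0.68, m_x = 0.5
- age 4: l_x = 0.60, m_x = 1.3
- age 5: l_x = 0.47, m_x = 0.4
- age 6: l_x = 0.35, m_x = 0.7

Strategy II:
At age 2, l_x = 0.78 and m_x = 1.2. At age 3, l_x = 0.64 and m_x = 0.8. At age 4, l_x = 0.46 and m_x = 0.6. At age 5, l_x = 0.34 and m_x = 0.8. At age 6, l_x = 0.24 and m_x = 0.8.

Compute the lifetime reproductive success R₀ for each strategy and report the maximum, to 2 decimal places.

2.31

Strategy I: R₀ = 0.84×0.9 + 0.68×0.5 + 0.60×1.3 + 0.47×0.4 + 0.35×0.7 = 2.3090
Strategy II: R₀ = 0.78×1.2 + 0.64×0.8 + 0.46×0.6 + 0.34×0.8 + 0.24×0.8 = 2.1880
Highest R₀: strategy I with 2.3090.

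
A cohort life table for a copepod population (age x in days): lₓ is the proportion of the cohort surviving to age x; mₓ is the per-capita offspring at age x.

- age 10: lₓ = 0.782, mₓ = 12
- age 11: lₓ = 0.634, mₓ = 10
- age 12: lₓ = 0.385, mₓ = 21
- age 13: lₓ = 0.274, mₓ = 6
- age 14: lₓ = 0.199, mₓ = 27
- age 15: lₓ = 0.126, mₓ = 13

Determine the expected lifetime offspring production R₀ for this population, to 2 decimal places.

32.46

R₀ = Σ lₓ mₓ:
  age 10: 0.782 × 12 = 9.3840
  age 11: 0.634 × 10 = 6.3400
  age 12: 0.385 × 21 = 8.0850
  age 13: 0.274 × 6 = 1.6440
  age 14: 0.199 × 27 = 5.3730
  age 15: 0.126 × 13 = 1.6380
R₀ = 9.3840 + 6.3400 + 8.0850 + 1.6440 + 5.3730 + 1.6380 = 32.4640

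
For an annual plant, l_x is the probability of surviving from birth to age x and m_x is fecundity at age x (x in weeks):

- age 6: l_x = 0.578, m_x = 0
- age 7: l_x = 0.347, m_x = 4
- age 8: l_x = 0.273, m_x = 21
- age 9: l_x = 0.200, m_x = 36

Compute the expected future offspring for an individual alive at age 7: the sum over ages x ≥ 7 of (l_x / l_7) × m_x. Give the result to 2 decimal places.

l_7 = 0.347. Conditional survival from age 7 to x is l_x / l_7.
  x=7: (0.347/0.347) × 4 = 4.0000
  x=8: (0.273/0.347) × 21 = 16.5216
  x=9: (0.200/0.347) × 36 = 20.7493
Sum = 4.0000 + 16.5216 + 20.7493 = 41.2709

41.27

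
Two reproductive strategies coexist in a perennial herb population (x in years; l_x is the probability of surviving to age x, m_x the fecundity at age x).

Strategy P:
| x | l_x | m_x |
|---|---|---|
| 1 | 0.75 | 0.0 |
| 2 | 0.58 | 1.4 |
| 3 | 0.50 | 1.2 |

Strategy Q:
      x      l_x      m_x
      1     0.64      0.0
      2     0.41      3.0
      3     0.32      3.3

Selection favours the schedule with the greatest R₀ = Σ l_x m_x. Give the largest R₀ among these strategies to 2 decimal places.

2.29

Strategy P: R₀ = 0.75×0.0 + 0.58×1.4 + 0.50×1.2 = 1.4120
Strategy Q: R₀ = 0.64×0.0 + 0.41×3.0 + 0.32×3.3 = 2.2860
Highest R₀: strategy Q with 2.2860.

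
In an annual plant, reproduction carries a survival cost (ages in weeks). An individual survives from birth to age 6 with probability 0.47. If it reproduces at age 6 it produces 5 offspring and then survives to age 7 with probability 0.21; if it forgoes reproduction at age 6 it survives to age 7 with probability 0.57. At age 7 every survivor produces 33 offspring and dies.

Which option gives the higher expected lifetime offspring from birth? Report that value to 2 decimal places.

breed at age 6: R₀ = 0.47 × (5 + 0.21 × 33) = 0.47 × 11.9300 = 5.6071
delay to age 7: R₀ = 0.47 × (0.57 × 33) = 0.47 × 18.8100 = 8.8407
Higher: delay to age 7 (8.8407).

8.84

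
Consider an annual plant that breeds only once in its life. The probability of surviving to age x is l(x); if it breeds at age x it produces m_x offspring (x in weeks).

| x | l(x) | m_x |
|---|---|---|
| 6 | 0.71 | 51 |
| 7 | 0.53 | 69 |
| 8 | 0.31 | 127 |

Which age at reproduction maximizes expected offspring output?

Expected offspring if breeding at age x = l(x) × m_x:
  age 6: 0.71 × 51 = 36.210
  age 7: 0.53 × 69 = 36.570
  age 8: 0.31 × 127 = 39.370
Maximum at age 8 (39.370).

8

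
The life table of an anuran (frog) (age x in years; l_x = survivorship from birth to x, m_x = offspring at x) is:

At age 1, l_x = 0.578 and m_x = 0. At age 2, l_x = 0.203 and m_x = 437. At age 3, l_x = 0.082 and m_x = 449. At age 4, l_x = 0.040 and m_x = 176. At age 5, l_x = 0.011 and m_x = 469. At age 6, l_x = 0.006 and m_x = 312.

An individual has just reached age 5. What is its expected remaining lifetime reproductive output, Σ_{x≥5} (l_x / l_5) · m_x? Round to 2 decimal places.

639.18

l_5 = 0.011. Conditional survival from age 5 to x is l_x / l_5.
  x=5: (0.011/0.011) × 469 = 469.0000
  x=6: (0.006/0.011) × 312 = 170.1818
Sum = 469.0000 + 170.1818 = 639.1818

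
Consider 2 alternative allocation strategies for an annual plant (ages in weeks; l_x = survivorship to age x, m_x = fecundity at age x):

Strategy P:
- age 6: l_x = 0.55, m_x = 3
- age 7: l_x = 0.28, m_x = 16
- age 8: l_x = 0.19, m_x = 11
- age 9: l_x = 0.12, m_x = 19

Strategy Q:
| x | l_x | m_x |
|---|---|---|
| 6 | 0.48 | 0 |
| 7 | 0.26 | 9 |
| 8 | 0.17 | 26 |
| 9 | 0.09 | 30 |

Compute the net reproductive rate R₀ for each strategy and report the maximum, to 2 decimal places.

Strategy P: R₀ = 0.55×3 + 0.28×16 + 0.19×11 + 0.12×19 = 10.5000
Strategy Q: R₀ = 0.48×0 + 0.26×9 + 0.17×26 + 0.09×30 = 9.4600
Highest R₀: strategy P with 10.5000.

10.50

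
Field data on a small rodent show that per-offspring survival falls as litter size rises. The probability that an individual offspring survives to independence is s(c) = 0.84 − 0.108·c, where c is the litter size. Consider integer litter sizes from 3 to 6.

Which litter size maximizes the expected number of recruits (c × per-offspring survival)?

Expected recruits = c × s(c):
  c=3: 3 × 0.516 = 1.548
  c=4: 4 × 0.408 = 1.632
  c=5: 5 × 0.300 = 1.500
  c=6: 6 × 0.192 = 1.152
Maximum at c = 4 (1.632 recruits).

4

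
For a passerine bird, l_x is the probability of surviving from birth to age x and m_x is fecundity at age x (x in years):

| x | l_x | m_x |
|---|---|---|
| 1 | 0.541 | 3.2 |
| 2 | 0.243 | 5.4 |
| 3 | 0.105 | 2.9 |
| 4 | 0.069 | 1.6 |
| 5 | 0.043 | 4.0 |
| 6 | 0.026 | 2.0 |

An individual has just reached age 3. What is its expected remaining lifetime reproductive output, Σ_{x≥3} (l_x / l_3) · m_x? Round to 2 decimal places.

6.08

l_3 = 0.105. Conditional survival from age 3 to x is l_x / l_3.
  x=3: (0.105/0.105) × 2.9 = 2.9000
  x=4: (0.069/0.105) × 1.6 = 1.0514
  x=5: (0.043/0.105) × 4.0 = 1.6381
  x=6: (0.026/0.105) × 2.0 = 0.4952
Sum = 2.9000 + 1.0514 + 1.6381 + 0.4952 = 6.0848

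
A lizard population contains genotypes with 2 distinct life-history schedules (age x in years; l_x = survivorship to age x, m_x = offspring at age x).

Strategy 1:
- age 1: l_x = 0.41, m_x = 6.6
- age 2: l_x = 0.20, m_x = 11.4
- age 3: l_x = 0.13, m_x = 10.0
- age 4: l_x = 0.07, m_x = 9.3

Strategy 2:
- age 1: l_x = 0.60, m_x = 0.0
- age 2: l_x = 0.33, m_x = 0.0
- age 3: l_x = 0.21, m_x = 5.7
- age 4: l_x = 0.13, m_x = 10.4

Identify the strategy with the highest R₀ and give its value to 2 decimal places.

6.94

Strategy 1: R₀ = 0.41×6.6 + 0.20×11.4 + 0.13×10.0 + 0.07×9.3 = 6.9370
Strategy 2: R₀ = 0.60×0.0 + 0.33×0.0 + 0.21×5.7 + 0.13×10.4 = 2.5490
Highest R₀: strategy 1 with 6.9370.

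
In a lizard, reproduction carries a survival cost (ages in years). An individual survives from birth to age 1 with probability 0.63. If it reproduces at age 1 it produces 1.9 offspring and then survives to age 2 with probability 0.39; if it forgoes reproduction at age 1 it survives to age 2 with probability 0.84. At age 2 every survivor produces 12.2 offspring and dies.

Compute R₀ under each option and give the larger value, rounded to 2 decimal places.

breed at age 1: R₀ = 0.63 × (1.9 + 0.39 × 12.2) = 0.63 × 6.6580 = 4.1945
delay to age 2: R₀ = 0.63 × (0.84 × 12.2) = 0.63 × 10.2480 = 6.4562
Higher: delay to age 2 (6.4562).

6.46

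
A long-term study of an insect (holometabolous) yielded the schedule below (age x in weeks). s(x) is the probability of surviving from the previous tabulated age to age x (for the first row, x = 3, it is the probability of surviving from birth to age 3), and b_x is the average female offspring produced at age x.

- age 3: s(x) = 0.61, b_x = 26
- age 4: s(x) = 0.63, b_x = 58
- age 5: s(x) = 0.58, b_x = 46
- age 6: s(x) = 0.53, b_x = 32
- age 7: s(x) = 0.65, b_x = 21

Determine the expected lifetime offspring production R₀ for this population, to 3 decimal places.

53.795

Survivorship from birth: l_x = s_3·s_4·…·s_x.
  l_3 = 0.61000
  l_4 = 0.38430
  l_5 = 0.22289
  l_6 = 0.11813
  l_7 = 0.07679
R₀ = Σ l_x b_x:
  age 3: 0.61000 × 26 = 15.8600
  age 4: 0.38430 × 58 = 22.2894
  age 5: 0.22289 × 46 = 10.2529
  age 6: 0.11813 × 32 = 3.7802
  age 7: 0.07679 × 21 = 1.6126
R₀ = 15.8600 + 22.2894 + 10.2529 + 3.7802 + 1.6126 = 53.7951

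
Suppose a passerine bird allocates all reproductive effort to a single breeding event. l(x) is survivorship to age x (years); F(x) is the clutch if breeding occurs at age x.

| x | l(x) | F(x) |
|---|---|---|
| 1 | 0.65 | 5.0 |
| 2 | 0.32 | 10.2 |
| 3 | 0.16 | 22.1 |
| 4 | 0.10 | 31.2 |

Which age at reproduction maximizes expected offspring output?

Expected offspring if breeding at age x = l(x) × F(x):
  age 1: 0.65 × 5.0 = 3.250
  age 2: 0.32 × 10.2 = 3.264
  age 3: 0.16 × 22.1 = 3.536
  age 4: 0.10 × 31.2 = 3.120
Maximum at age 3 (3.536).

3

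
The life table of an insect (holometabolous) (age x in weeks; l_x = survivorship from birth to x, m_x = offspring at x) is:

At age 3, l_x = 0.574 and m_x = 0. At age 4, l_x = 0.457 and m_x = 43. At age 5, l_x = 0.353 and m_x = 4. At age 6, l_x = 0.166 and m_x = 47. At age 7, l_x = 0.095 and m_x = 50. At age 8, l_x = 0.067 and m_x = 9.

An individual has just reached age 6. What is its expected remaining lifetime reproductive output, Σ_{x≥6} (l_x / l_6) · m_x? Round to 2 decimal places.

l_6 = 0.166. Conditional survival from age 6 to x is l_x / l_6.
  x=6: (0.166/0.166) × 47 = 47.0000
  x=7: (0.095/0.166) × 50 = 28.6145
  x=8: (0.067/0.166) × 9 = 3.6325
Sum = 47.0000 + 28.6145 + 3.6325 = 79.2470

79.25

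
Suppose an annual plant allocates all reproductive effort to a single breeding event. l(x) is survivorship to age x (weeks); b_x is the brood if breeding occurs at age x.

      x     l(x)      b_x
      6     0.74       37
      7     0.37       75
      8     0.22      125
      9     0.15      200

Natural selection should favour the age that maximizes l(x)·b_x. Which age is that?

Expected offspring if breeding at age x = l(x) × b_x:
  age 6: 0.74 × 37 = 27.380
  age 7: 0.37 × 75 = 27.750
  age 8: 0.22 × 125 = 27.500
  age 9: 0.15 × 200 = 30.000
Maximum at age 9 (30.000).

9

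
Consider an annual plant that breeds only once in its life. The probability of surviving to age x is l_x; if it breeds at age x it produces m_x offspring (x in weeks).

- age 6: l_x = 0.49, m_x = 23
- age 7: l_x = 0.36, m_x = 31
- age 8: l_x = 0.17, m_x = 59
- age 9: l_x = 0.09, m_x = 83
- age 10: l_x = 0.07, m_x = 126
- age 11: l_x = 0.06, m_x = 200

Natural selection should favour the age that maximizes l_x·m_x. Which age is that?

Expected offspring if breeding at age x = l_x × m_x:
  age 6: 0.49 × 23 = 11.270
  age 7: 0.36 × 31 = 11.160
  age 8: 0.17 × 59 = 10.030
  age 9: 0.09 × 83 = 7.470
  age 10: 0.07 × 126 = 8.820
  age 11: 0.06 × 200 = 12.000
Maximum at age 11 (12.000).

11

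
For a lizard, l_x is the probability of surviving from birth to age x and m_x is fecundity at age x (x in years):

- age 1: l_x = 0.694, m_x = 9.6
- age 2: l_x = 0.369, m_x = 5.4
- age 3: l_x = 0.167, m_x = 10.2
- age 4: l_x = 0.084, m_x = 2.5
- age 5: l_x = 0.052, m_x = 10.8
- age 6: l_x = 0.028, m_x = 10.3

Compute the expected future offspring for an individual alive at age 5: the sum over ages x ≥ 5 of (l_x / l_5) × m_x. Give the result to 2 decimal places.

16.35

l_5 = 0.052. Conditional survival from age 5 to x is l_x / l_5.
  x=5: (0.052/0.052) × 10.8 = 10.8000
  x=6: (0.028/0.052) × 10.3 = 5.5462
Sum = 10.8000 + 5.5462 = 16.3462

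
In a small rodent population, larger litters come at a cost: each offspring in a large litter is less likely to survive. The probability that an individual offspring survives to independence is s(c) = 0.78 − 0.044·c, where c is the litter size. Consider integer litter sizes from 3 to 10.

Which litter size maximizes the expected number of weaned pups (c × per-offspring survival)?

9

Expected weaned pups = c × s(c):
  c=3: 3 × 0.648 = 1.944
  c=4: 4 × 0.604 = 2.416
  c=5: 5 × 0.560 = 2.800
  c=6: 6 × 0.516 = 3.096
  c=7: 7 × 0.472 = 3.304
  c=8: 8 × 0.428 = 3.424
  c=9: 9 × 0.384 = 3.456
  c=10: 10 × 0.340 = 3.400
Maximum at c = 9 (3.456 weaned pups).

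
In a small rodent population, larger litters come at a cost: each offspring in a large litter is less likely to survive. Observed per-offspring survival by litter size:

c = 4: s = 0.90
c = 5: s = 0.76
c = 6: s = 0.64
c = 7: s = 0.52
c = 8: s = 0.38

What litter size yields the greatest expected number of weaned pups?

Expected weaned pups = c × s(c):
  c=4: 4 × 0.90 = 3.600
  c=5: 5 × 0.76 = 3.800
  c=6: 6 × 0.64 = 3.840
  c=7: 7 × 0.52 = 3.640
  c=8: 8 × 0.38 = 3.040
Maximum at c = 6 (3.840 weaned pups).

6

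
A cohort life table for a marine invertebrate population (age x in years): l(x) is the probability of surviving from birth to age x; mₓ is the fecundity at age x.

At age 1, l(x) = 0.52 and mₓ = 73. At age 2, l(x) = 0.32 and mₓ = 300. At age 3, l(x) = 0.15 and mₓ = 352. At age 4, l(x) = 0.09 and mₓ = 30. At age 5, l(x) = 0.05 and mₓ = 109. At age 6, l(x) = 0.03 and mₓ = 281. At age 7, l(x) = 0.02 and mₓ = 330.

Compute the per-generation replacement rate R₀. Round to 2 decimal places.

209.94

R₀ = Σ l(x) mₓ:
  age 1: 0.52 × 73 = 37.9600
  age 2: 0.32 × 300 = 96.0000
  age 3: 0.15 × 352 = 52.8000
  age 4: 0.09 × 30 = 2.7000
  age 5: 0.05 × 109 = 5.4500
  age 6: 0.03 × 281 = 8.4300
  age 7: 0.02 × 330 = 6.6000
R₀ = 37.9600 + 96.0000 + 52.8000 + 2.7000 + 5.4500 + 8.4300 + 6.6000 = 209.9400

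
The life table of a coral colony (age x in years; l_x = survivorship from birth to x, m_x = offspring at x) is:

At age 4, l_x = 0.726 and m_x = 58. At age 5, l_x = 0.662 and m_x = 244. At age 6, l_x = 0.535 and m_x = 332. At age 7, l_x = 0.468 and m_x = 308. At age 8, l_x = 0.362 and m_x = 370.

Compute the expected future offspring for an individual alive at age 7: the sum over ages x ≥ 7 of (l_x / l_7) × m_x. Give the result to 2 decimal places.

l_7 = 0.468. Conditional survival from age 7 to x is l_x / l_7.
  x=7: (0.468/0.468) × 308 = 308.0000
  x=8: (0.362/0.468) × 370 = 286.1966
Sum = 308.0000 + 286.1966 = 594.1966

594.20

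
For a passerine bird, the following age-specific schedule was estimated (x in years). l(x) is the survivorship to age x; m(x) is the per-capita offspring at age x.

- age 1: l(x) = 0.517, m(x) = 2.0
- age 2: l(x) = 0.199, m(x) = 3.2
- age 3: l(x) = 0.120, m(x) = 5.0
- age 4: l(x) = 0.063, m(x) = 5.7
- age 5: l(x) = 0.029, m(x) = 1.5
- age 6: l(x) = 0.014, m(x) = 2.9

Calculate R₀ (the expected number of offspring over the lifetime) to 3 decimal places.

2.714

R₀ = Σ l(x) m(x):
  age 1: 0.517 × 2.0 = 1.0340
  age 2: 0.199 × 3.2 = 0.6368
  age 3: 0.120 × 5.0 = 0.6000
  age 4: 0.063 × 5.7 = 0.3591
  age 5: 0.029 × 1.5 = 0.0435
  age 6: 0.014 × 2.9 = 0.0406
R₀ = 1.0340 + 0.6368 + 0.6000 + 0.3591 + 0.0435 + 0.0406 = 2.7140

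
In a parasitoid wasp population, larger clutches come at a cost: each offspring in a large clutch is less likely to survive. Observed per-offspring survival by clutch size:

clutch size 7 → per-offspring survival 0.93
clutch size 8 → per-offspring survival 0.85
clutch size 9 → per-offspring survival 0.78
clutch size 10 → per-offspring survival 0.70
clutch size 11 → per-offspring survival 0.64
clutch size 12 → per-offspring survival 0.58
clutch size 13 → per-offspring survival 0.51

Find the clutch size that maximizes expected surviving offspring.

Expected surviving offspring = c × s(c):
  c=7: 7 × 0.93 = 6.510
  c=8: 8 × 0.85 = 6.800
  c=9: 9 × 0.78 = 7.020
  c=10: 10 × 0.70 = 7.000
  c=11: 11 × 0.64 = 7.040
  c=12: 12 × 0.58 = 6.960
  c=13: 13 × 0.51 = 6.630
Maximum at c = 11 (7.040 surviving offspring).

11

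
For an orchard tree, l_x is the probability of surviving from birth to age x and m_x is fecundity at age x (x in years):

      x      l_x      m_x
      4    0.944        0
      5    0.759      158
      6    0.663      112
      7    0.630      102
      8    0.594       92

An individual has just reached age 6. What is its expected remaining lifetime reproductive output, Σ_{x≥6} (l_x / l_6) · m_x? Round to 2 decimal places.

291.35

l_6 = 0.663. Conditional survival from age 6 to x is l_x / l_6.
  x=6: (0.663/0.663) × 112 = 112.0000
  x=7: (0.630/0.663) × 102 = 96.9231
  x=8: (0.594/0.663) × 92 = 82.4253
Sum = 112.0000 + 96.9231 + 82.4253 = 291.3484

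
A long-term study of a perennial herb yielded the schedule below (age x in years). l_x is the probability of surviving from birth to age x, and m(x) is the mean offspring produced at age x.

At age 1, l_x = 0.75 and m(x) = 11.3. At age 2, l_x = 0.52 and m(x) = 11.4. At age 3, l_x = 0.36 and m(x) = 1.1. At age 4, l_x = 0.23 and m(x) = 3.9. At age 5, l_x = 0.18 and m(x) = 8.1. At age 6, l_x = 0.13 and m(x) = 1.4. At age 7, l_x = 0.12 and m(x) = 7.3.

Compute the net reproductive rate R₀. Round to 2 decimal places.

R₀ = Σ l_x m(x):
  age 1: 0.75 × 11.3 = 8.4750
  age 2: 0.52 × 11.4 = 5.9280
  age 3: 0.36 × 1.1 = 0.3960
  age 4: 0.23 × 3.9 = 0.8970
  age 5: 0.18 × 8.1 = 1.4580
  age 6: 0.13 × 1.4 = 0.1820
  age 7: 0.12 × 7.3 = 0.8760
R₀ = 8.4750 + 5.9280 + 0.3960 + 0.8970 + 1.4580 + 0.1820 + 0.8760 = 18.2120

18.21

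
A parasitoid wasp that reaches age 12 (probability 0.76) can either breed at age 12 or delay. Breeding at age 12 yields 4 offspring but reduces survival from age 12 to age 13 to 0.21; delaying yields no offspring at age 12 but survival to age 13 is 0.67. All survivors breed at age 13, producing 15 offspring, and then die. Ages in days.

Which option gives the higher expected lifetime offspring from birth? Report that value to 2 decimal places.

7.64

breed at age 12: R₀ = 0.76 × (4 + 0.21 × 15) = 0.76 × 7.1500 = 5.4340
delay to age 13: R₀ = 0.76 × (0.67 × 15) = 0.76 × 10.0500 = 7.6380
Higher: delay to age 13 (7.6380).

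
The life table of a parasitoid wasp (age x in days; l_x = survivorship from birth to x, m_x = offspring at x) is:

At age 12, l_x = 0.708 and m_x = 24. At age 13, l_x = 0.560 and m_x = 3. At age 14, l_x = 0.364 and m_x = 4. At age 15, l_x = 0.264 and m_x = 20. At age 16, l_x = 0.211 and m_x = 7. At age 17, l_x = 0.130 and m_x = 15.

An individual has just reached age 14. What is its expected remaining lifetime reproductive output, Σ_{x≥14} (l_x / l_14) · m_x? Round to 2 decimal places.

27.92

l_14 = 0.364. Conditional survival from age 14 to x is l_x / l_14.
  x=14: (0.364/0.364) × 4 = 4.0000
  x=15: (0.264/0.364) × 20 = 14.5055
  x=16: (0.211/0.364) × 7 = 4.0577
  x=17: (0.130/0.364) × 15 = 5.3571
Sum = 4.0000 + 14.5055 + 4.0577 + 5.3571 = 27.9203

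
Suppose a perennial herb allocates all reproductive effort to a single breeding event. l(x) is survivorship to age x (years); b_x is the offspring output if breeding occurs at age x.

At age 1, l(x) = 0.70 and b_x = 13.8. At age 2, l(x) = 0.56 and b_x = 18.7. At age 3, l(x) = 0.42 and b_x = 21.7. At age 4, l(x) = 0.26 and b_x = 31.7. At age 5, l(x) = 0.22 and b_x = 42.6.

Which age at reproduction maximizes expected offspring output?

Expected offspring if breeding at age x = l(x) × b_x:
  age 1: 0.70 × 13.8 = 9.660
  age 2: 0.56 × 18.7 = 10.472
  age 3: 0.42 × 21.7 = 9.114
  age 4: 0.26 × 31.7 = 8.242
  age 5: 0.22 × 42.6 = 9.372
Maximum at age 2 (10.472).

2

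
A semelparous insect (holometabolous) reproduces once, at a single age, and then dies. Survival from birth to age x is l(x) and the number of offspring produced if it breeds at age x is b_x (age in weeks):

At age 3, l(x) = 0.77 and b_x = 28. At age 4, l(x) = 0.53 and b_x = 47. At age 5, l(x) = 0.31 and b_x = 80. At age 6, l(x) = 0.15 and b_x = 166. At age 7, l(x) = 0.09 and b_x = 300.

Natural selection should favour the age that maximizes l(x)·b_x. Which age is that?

Expected offspring if breeding at age x = l(x) × b_x:
  age 3: 0.77 × 28 = 21.560
  age 4: 0.53 × 47 = 24.910
  age 5: 0.31 × 80 = 24.800
  age 6: 0.15 × 166 = 24.900
  age 7: 0.09 × 300 = 27.000
Maximum at age 7 (27.000).

7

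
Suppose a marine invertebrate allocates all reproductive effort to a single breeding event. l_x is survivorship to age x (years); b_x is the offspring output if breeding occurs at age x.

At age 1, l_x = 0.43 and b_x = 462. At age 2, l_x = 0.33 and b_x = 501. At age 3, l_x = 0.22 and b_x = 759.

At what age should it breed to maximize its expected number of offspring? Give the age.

Expected offspring if breeding at age x = l_x × b_x:
  age 1: 0.43 × 462 = 198.660
  age 2: 0.33 × 501 = 165.330
  age 3: 0.22 × 759 = 166.980
Maximum at age 1 (198.660).

1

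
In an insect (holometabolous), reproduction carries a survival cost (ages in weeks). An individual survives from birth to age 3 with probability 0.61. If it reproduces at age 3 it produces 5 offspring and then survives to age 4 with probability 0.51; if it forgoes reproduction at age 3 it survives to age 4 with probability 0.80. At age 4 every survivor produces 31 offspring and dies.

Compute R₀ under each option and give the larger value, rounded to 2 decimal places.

breed at age 3: R₀ = 0.61 × (5 + 0.51 × 31) = 0.61 × 20.8100 = 12.6941
delay to age 4: R₀ = 0.61 × (0.80 × 31) = 0.61 × 24.8000 = 15.1280
Higher: delay to age 4 (15.1280).

15.13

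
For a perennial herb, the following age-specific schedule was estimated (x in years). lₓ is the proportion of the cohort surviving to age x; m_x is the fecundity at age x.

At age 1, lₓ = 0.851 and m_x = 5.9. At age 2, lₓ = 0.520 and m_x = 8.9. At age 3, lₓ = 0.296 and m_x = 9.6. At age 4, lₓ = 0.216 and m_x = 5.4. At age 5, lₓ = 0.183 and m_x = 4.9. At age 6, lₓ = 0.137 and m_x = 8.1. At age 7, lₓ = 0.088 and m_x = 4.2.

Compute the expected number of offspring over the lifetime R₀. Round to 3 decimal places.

R₀ = Σ lₓ m_x:
  age 1: 0.851 × 5.9 = 5.0209
  age 2: 0.520 × 8.9 = 4.6280
  age 3: 0.296 × 9.6 = 2.8416
  age 4: 0.216 × 5.4 = 1.1664
  age 5: 0.183 × 4.9 = 0.8967
  age 6: 0.137 × 8.1 = 1.1097
  age 7: 0.088 × 4.2 = 0.3696
R₀ = 5.0209 + 4.6280 + 2.8416 + 1.1664 + 0.8967 + 1.1097 + 0.3696 = 16.0329

16.033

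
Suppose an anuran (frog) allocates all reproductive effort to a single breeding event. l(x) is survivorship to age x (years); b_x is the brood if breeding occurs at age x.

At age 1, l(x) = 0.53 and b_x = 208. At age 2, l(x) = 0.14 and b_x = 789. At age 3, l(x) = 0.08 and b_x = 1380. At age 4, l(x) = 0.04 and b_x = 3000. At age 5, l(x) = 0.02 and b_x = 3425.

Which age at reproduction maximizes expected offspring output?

4

Expected offspring if breeding at age x = l(x) × b_x:
  age 1: 0.53 × 208 = 110.240
  age 2: 0.14 × 789 = 110.460
  age 3: 0.08 × 1380 = 110.400
  age 4: 0.04 × 3000 = 120.000
  age 5: 0.02 × 3425 = 68.500
Maximum at age 4 (120.000).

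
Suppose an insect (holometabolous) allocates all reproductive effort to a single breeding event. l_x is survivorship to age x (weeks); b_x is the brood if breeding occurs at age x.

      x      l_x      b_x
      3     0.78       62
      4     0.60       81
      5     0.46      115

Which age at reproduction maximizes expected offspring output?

Expected offspring if breeding at age x = l_x × b_x:
  age 3: 0.78 × 62 = 48.360
  age 4: 0.60 × 81 = 48.600
  age 5: 0.46 × 115 = 52.900
Maximum at age 5 (52.900).

5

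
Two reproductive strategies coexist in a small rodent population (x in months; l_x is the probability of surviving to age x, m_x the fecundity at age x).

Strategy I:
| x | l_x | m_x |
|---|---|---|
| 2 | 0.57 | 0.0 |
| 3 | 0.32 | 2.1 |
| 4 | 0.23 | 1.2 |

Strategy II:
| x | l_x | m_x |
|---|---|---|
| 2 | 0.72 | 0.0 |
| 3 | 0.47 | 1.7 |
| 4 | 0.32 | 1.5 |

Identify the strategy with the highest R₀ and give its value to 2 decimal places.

1.28

Strategy I: R₀ = 0.57×0.0 + 0.32×2.1 + 0.23×1.2 = 0.9480
Strategy II: R₀ = 0.72×0.0 + 0.47×1.7 + 0.32×1.5 = 1.2790
Highest R₀: strategy II with 1.2790.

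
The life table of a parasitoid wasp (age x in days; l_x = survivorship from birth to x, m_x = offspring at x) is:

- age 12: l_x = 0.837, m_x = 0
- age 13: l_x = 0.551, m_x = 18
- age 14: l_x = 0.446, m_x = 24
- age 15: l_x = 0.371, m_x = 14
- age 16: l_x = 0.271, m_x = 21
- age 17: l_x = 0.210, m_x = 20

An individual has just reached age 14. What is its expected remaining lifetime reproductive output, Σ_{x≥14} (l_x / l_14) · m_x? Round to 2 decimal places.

57.82

l_14 = 0.446. Conditional survival from age 14 to x is l_x / l_14.
  x=14: (0.446/0.446) × 24 = 24.0000
  x=15: (0.371/0.446) × 14 = 11.6457
  x=16: (0.271/0.446) × 21 = 12.7601
  x=17: (0.210/0.446) × 20 = 9.4170
Sum = 24.0000 + 11.6457 + 12.7601 + 9.4170 = 57.8229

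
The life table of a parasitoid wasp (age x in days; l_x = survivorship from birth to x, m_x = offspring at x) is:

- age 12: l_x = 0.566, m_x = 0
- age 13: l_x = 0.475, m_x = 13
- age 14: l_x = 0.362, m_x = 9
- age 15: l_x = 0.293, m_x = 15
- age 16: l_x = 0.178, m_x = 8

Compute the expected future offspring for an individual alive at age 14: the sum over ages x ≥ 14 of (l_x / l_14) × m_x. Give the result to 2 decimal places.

l_14 = 0.362. Conditional survival from age 14 to x is l_x / l_14.
  x=14: (0.362/0.362) × 9 = 9.0000
  x=15: (0.293/0.362) × 15 = 12.1409
  x=16: (0.178/0.362) × 8 = 3.9337
Sum = 9.0000 + 12.1409 + 3.9337 = 25.0746

25.07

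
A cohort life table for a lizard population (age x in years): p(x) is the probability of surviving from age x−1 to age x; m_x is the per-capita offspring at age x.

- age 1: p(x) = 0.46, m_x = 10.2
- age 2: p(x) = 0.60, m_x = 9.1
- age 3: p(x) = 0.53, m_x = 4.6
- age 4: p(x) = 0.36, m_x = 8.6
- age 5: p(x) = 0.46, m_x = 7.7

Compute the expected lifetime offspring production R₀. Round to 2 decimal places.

Survivorship from birth: l_x = p_1·p_2·…·p_x.
  l_1 = 0.46000
  l_2 = 0.27600
  l_3 = 0.14628
  l_4 = 0.05266
  l_5 = 0.02422
R₀ = Σ l_x m_x:
  age 1: 0.46000 × 10.2 = 4.6920
  age 2: 0.27600 × 9.1 = 2.5116
  age 3: 0.14628 × 4.6 = 0.6729
  age 4: 0.05266 × 8.6 = 0.4529
  age 5: 0.02422 × 7.7 = 0.1865
R₀ = 4.6920 + 2.5116 + 0.6729 + 0.4529 + 0.1865 = 8.5159

8.52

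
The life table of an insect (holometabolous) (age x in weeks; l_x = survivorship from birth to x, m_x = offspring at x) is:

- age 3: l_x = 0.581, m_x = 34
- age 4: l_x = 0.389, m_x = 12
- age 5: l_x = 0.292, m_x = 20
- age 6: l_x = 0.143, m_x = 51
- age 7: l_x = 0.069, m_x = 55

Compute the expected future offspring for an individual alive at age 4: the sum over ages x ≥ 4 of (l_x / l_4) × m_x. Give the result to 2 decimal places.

55.52

l_4 = 0.389. Conditional survival from age 4 to x is l_x / l_4.
  x=4: (0.389/0.389) × 12 = 12.0000
  x=5: (0.292/0.389) × 20 = 15.0129
  x=6: (0.143/0.389) × 51 = 18.7481
  x=7: (0.069/0.389) × 55 = 9.7558
Sum = 12.0000 + 15.0129 + 18.7481 + 9.7558 = 55.5167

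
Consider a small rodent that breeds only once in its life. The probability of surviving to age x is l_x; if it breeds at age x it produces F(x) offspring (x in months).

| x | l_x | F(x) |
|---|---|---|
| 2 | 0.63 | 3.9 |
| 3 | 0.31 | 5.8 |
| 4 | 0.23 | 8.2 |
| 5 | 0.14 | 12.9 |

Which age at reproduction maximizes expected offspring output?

2

Expected offspring if breeding at age x = l_x × F(x):
  age 2: 0.63 × 3.9 = 2.457
  age 3: 0.31 × 5.8 = 1.798
  age 4: 0.23 × 8.2 = 1.886
  age 5: 0.14 × 12.9 = 1.806
Maximum at age 2 (2.457).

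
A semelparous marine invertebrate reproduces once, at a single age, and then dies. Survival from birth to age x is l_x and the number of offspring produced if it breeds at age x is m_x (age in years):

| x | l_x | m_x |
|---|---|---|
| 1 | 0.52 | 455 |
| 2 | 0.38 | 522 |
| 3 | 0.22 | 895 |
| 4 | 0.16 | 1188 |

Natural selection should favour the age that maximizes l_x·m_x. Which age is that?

1

Expected offspring if breeding at age x = l_x × m_x:
  age 1: 0.52 × 455 = 236.600
  age 2: 0.38 × 522 = 198.360
  age 3: 0.22 × 895 = 196.900
  age 4: 0.16 × 1188 = 190.080
Maximum at age 1 (236.600).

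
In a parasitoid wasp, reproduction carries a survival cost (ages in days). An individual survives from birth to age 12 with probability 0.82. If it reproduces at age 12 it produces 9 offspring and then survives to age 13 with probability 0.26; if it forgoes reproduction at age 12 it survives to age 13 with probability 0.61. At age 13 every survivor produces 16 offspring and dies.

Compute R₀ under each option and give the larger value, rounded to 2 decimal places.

10.79

breed at age 12: R₀ = 0.82 × (9 + 0.26 × 16) = 0.82 × 13.1600 = 10.7912
delay to age 13: R₀ = 0.82 × (0.61 × 16) = 0.82 × 9.7600 = 8.0032
Higher: breed at age 12 (10.7912).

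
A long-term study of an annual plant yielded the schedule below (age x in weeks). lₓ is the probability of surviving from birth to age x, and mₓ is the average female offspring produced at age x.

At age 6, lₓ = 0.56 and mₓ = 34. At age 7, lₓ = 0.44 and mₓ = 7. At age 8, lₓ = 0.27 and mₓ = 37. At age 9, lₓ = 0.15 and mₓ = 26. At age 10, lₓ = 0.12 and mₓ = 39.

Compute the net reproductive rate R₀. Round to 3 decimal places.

40.690

R₀ = Σ lₓ mₓ:
  age 6: 0.56 × 34 = 19.0400
  age 7: 0.44 × 7 = 3.0800
  age 8: 0.27 × 37 = 9.9900
  age 9: 0.15 × 26 = 3.9000
  age 10: 0.12 × 39 = 4.6800
R₀ = 19.0400 + 3.0800 + 9.9900 + 3.9000 + 4.6800 = 40.6900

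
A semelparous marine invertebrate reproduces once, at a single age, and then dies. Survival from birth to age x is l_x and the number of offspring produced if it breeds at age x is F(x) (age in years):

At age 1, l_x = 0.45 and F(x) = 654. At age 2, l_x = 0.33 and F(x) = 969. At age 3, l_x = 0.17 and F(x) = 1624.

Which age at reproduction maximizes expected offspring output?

2

Expected offspring if breeding at age x = l_x × F(x):
  age 1: 0.45 × 654 = 294.300
  age 2: 0.33 × 969 = 319.770
  age 3: 0.17 × 1624 = 276.080
Maximum at age 2 (319.770).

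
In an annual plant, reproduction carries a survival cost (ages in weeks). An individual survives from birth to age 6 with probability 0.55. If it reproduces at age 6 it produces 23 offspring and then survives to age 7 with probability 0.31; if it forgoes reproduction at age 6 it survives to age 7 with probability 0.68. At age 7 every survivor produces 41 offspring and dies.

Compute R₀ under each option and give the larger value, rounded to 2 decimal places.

breed at age 6: R₀ = 0.55 × (23 + 0.31 × 41) = 0.55 × 35.7100 = 19.6405
delay to age 7: R₀ = 0.55 × (0.68 × 41) = 0.55 × 27.8800 = 15.3340
Higher: breed at age 6 (19.6405).

19.64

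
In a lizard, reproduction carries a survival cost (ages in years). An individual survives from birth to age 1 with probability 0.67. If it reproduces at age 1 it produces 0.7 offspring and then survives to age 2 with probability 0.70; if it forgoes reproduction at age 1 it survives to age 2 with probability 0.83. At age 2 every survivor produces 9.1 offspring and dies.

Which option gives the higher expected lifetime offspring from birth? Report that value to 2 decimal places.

breed at age 1: R₀ = 0.67 × (0.7 + 0.70 × 9.1) = 0.67 × 7.0700 = 4.7369
delay to age 2: R₀ = 0.67 × (0.83 × 9.1) = 0.67 × 7.5530 = 5.0605
Higher: delay to age 2 (5.0605).

5.06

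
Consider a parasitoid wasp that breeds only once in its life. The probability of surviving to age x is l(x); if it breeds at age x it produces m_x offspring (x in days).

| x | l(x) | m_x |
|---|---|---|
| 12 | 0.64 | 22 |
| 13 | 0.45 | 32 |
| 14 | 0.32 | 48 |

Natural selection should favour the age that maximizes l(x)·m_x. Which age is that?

14

Expected offspring if breeding at age x = l(x) × m_x:
  age 12: 0.64 × 22 = 14.080
  age 13: 0.45 × 32 = 14.400
  age 14: 0.32 × 48 = 15.360
Maximum at age 14 (15.360).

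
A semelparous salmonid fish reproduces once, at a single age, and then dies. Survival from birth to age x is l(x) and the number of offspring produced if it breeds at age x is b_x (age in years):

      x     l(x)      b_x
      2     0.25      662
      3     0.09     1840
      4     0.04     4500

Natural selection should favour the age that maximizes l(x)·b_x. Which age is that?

Expected offspring if breeding at age x = l(x) × b_x:
  age 2: 0.25 × 662 = 165.500
  age 3: 0.09 × 1840 = 165.600
  age 4: 0.04 × 4500 = 180.000
Maximum at age 4 (180.000).

4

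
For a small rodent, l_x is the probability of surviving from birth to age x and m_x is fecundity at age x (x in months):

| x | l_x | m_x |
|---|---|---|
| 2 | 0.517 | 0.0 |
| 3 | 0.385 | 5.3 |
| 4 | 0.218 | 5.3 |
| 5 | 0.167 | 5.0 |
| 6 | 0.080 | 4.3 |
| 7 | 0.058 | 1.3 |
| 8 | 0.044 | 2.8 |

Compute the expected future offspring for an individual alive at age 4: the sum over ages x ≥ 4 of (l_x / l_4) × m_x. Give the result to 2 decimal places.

l_4 = 0.218. Conditional survival from age 4 to x is l_x / l_4.
  x=4: (0.218/0.218) × 5.3 = 5.3000
  x=5: (0.167/0.218) × 5.0 = 3.8303
  x=6: (0.080/0.218) × 4.3 = 1.5780
  x=7: (0.058/0.218) × 1.3 = 0.3459
  x=8: (0.044/0.218) × 2.8 = 0.5651
Sum = 5.3000 + 3.8303 + 1.5780 + 0.3459 + 0.5651 = 11.6193

11.62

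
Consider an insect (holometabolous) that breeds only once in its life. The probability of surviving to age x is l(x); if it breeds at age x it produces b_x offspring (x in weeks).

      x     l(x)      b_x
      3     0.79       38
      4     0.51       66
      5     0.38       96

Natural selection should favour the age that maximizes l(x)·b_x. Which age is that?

5

Expected offspring if breeding at age x = l(x) × b_x:
  age 3: 0.79 × 38 = 30.020
  age 4: 0.51 × 66 = 33.660
  age 5: 0.38 × 96 = 36.480
Maximum at age 5 (36.480).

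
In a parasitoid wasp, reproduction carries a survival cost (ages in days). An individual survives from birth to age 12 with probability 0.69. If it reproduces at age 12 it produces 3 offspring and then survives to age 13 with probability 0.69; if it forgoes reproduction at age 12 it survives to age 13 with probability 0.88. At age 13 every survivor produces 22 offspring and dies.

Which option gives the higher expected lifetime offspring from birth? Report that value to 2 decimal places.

breed at age 12: R₀ = 0.69 × (3 + 0.69 × 22) = 0.69 × 18.1800 = 12.5442
delay to age 13: R₀ = 0.69 × (0.88 × 22) = 0.69 × 19.3600 = 13.3584
Higher: delay to age 13 (13.3584).

13.36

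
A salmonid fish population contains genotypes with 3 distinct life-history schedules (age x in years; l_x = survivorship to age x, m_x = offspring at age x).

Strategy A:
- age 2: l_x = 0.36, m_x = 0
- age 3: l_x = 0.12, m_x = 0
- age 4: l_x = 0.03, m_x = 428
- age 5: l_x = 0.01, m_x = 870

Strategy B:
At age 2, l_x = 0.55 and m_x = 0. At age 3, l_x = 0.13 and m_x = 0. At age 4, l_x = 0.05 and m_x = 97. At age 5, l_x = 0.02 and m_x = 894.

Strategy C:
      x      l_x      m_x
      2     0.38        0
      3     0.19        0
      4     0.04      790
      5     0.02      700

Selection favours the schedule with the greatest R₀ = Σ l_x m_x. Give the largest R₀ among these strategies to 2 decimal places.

45.60

Strategy A: R₀ = 0.36×0 + 0.12×0 + 0.03×428 + 0.01×870 = 21.5400
Strategy B: R₀ = 0.55×0 + 0.13×0 + 0.05×97 + 0.02×894 = 22.7300
Strategy C: R₀ = 0.38×0 + 0.19×0 + 0.04×790 + 0.02×700 = 45.6000
Highest R₀: strategy C with 45.6000.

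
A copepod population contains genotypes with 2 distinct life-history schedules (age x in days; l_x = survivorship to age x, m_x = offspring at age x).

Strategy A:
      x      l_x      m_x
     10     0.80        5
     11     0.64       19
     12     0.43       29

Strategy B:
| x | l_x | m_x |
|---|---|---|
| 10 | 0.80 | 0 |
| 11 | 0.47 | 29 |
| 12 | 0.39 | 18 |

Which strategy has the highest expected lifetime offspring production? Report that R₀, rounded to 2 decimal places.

Strategy A: R₀ = 0.80×5 + 0.64×19 + 0.43×29 = 28.6300
Strategy B: R₀ = 0.80×0 + 0.47×29 + 0.39×18 = 20.6500
Highest R₀: strategy A with 28.6300.

28.63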